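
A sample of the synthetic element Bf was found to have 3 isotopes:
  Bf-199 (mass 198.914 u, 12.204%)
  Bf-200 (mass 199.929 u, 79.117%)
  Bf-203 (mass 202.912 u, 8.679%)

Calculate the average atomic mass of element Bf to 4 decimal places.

Ar = Σ fᵢ·mᵢ = 0.12204 × 198.914 + 0.79117 × 199.929 + 0.08679 × 202.912
= 24.27546 + 158.17783 + 17.61073 = 200.06402 u

200.0640 u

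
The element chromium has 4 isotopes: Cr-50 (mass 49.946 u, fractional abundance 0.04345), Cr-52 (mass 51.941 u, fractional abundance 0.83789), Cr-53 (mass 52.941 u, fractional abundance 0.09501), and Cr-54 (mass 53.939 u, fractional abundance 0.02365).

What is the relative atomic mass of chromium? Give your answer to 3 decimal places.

51.997 u

Ar = Σ fᵢ·mᵢ = 0.04345 × 49.946 + 0.83789 × 51.941 + 0.09501 × 52.941 + 0.02365 × 53.939
= 2.1702 + 43.5208 + 5.0299 + 1.2757 = 51.9966 u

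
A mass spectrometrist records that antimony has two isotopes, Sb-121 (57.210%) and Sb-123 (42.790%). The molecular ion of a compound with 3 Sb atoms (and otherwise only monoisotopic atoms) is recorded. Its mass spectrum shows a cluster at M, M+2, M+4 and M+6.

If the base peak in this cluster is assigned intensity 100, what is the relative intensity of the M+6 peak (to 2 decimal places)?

18.65

Term probabilities: M 0.1872, M+2 0.4202, M+4 0.3143, M+6 0.0783. Base peak = M+2.
P(M+2) = C(3,1) × 0.57210^2 × 0.42790^1 = 3 × 0.32729841 × 0.4279 = 0.420153 (base)
P(M+6) = C(3,3) × 0.57210^0 × 0.42790^3 = 1 × 1.0000 × 0.07834781 = 0.078348
Relative intensity = 0.078348 / 0.420153 × 100 = 18.65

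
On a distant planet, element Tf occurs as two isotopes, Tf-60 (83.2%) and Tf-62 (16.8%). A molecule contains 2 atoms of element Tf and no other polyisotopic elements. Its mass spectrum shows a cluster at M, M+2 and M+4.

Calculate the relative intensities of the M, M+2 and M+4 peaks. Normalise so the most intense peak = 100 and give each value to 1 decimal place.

100.0 : 40.4 : 4.1

Each Tf atom is independently Tf-60 (p = 0.832) or Tf-62 (q = 0.168); the cluster is the binomial expansion (p + q)^2.
P(M) = 0.832^2 = 0.692224
P(M+2) = 2 × 0.832^1 × 0.168^1 = 0.279552
P(M+4) = 0.168^2 = 0.028224
The M peak is largest (0.692224); scaling to 100 gives 100.0 : 40.4 : 4.1.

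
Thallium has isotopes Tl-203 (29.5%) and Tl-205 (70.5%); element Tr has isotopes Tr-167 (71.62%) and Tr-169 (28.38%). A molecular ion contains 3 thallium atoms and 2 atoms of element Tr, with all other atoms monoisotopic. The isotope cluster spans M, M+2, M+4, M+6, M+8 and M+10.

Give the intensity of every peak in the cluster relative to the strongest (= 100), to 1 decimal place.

Thallium pattern (n=3): 0.02567237 : 0.18405787 : 0.43986713 : 0.35040263
Element Tr pattern (n=2): 0.51294244 : 0.40651512 : 0.08054244
Convolve the two distributions (both contribute in 2-u steps):
  M: 0.02567237×0.51294244 = 0.013168
  M+2: 0.02567237×0.40651512 + 0.18405787×0.51294244 = 0.104847
  M+4: 0.02567237×0.08054244 + 0.18405787×0.40651512 + 0.43986713×0.51294244 = 0.302517
  M+6: 0.18405787×0.08054244 + 0.43986713×0.40651512 + 0.35040263×0.51294244 = 0.373373
  M+8: 0.43986713×0.08054244 + 0.35040263×0.40651512 = 0.177872
  M+10: 0.35040263×0.08054244 = 0.028222
Scale to base peak (0.373373) = 100: 3.5 : 28.1 : 81.0 : 100.0 : 47.6 : 7.6

3.5 : 28.1 : 81.0 : 100.0 : 47.6 : 7.6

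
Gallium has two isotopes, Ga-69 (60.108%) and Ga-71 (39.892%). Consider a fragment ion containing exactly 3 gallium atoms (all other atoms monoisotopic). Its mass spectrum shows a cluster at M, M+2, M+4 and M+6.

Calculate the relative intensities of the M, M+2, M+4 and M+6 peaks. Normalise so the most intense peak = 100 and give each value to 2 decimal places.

50.23 : 100.00 : 66.37 : 14.68

The 3 Ga atoms are independent, so intensities follow the terms of (0.60108 + 0.39892)^3.
P(M) = 0.60108^3 = 0.217169
P(M+2) = 3 × 0.60108^2 × 0.39892^1 = 0.432386
P(M+4) = 3 × 0.60108^1 × 0.39892^2 = 0.286963
P(M+6) = 0.39892^3 = 0.063483
The M+2 peak is largest (0.432386); scaling to 100 gives 50.23 : 100.00 : 66.37 : 14.68.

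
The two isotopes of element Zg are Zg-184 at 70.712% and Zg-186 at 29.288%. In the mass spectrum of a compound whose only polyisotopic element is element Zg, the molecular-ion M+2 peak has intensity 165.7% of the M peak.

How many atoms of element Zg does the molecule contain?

4

For n independent Zg atoms, I(M+2)/I(M) = n · (abundance Zg-186) / (abundance Zg-184) = n · 0.29288/0.70712.
n = 1.657 × 0.70712/0.29288 = 4.00 ≈ 4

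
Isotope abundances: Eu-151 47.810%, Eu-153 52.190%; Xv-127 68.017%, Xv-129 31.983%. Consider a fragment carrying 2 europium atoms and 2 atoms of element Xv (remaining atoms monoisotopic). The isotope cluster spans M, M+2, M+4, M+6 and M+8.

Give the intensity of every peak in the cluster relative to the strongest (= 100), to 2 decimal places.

28.85 : 90.13 : 100.00 : 46.26 : 7.60

Europium pattern (n=2): 0.22857961 : 0.49904078 : 0.27237961
Element Xv pattern (n=2): 0.46263123 : 0.43507754 : 0.10229123
Convolve the two distributions (both contribute in 2-u steps):
  M: 0.22857961×0.46263123 = 0.105748
  M+2: 0.22857961×0.43507754 + 0.49904078×0.46263123 = 0.330322
  M+4: 0.22857961×0.10229123 + 0.49904078×0.43507754 + 0.27237961×0.46263123 = 0.366514
  M+6: 0.49904078×0.10229123 + 0.27237961×0.43507754 = 0.169554
  M+8: 0.27237961×0.10229123 = 0.027862
Scale to base peak (0.366514) = 100: 28.85 : 90.13 : 100.00 : 46.26 : 7.60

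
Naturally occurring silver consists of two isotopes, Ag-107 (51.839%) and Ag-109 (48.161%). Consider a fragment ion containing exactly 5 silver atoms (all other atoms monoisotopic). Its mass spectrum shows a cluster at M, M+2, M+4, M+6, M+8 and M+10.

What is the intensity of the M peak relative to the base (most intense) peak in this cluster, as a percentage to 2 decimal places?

Term probabilities: M 0.0374, M+2 0.1739, M+4 0.3231, M+6 0.3002, M+8 0.1394, M+10 0.0259. Base peak = M+4.
P(M+4) = C(5,2) × 0.51839^3 × 0.48161^2 = 10 × 0.13930601 × 0.23194819 = 0.323118 (base)
P(M) = C(5,0) × 0.51839^5 × 0.48161^0 = 1 × 0.03743545 × 1.0000 = 0.037435
Relative intensity = 0.037435 / 0.323118 × 100 = 11.59

11.59%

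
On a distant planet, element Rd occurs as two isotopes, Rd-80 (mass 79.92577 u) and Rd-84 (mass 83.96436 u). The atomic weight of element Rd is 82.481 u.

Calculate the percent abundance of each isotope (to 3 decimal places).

Rd-80: 36.730%, Rd-84: 63.270%

Writing the weighted mean with unknown fraction x of Rd-80:
79.92577·x + 83.96436·(1 − x) = 82.481
(79.92577 − 83.96436)·x = 82.481 − 83.96436
x = -1.48336 / -4.03859 = 0.36730 → 36.730% Rd-80, 63.270% Rd-84.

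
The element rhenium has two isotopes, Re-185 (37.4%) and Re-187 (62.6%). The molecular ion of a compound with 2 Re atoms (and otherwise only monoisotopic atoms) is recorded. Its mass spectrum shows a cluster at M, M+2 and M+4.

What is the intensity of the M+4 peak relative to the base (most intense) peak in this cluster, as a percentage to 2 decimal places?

Term probabilities: M 0.1399, M+2 0.4682, M+4 0.3919. Base peak = M+2.
P(M+2) = C(2,1) × 0.374^1 × 0.626^1 = 2 × 0.3740 × 0.6260 = 0.468248 (base)
P(M+4) = C(2,2) × 0.374^0 × 0.626^2 = 1 × 1.0000 × 0.391876 = 0.391876
Relative intensity = 0.391876 / 0.468248 × 100 = 83.69

83.69%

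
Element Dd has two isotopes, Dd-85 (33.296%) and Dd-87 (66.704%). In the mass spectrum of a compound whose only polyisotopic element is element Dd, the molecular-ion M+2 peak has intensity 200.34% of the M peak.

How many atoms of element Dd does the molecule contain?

With n Dd atoms, P(M+2)/P(M) = C(n,1)·p^(n−1)q / p^n = n·q/p = n · 0.66704/0.33296.
n = 2.0034 × 0.33296/0.66704 = 1.00 ≈ 1

1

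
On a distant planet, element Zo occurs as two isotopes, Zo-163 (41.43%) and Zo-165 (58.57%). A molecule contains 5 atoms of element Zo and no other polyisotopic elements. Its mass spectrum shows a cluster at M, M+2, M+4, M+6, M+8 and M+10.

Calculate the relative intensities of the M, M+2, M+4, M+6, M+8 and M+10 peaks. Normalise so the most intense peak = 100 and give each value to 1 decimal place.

3.5 : 25.0 : 70.7 : 100.0 : 70.7 : 20.0

Expanding (0.4143 + 0.5857)^5:
P(M) = 0.4143^5 = 0.012206
P(M+2) = 5 × 0.4143^4 × 0.5857^1 = 0.086279
P(M+4) = 10 × 0.4143^3 × 0.5857^2 = 0.243947
P(M+6) = 10 × 0.4143^2 × 0.5857^3 = 0.344870
P(M+8) = 5 × 0.4143^1 × 0.5857^4 = 0.243773
P(M+10) = 0.5857^5 = 0.068925
The M+6 peak is largest (0.344870); scaling to 100 gives 3.5 : 25.0 : 70.7 : 100.0 : 70.7 : 20.0.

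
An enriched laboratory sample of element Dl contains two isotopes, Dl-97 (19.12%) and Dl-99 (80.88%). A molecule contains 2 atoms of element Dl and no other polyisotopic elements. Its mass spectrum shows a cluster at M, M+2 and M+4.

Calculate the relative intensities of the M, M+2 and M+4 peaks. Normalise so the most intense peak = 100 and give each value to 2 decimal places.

5.59 : 47.28 : 100.00

Each Dl atom is independently Dl-97 (p = 0.1912) or Dl-99 (q = 0.8088); the cluster is the binomial expansion (p + q)^2.
P(M) = 0.1912^2 = 0.036557
P(M+2) = 2 × 0.1912^1 × 0.8088^1 = 0.309285
P(M+4) = 0.8088^2 = 0.654157
The M+4 peak is largest (0.654157); scaling to 100 gives 5.59 : 47.28 : 100.00.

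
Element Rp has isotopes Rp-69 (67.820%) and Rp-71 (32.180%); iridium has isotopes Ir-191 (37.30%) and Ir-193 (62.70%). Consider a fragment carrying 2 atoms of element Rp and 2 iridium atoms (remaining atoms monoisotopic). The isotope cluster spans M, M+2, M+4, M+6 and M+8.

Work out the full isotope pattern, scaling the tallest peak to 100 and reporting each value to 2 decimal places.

Element Rp pattern (n=2): 0.45995524 : 0.43648952 : 0.10355524
Iridium pattern (n=2): 0.139129 : 0.467742 : 0.393129
Convolve the two distributions (both contribute in 2-u steps):
  M: 0.45995524×0.139129 = 0.063993
  M+2: 0.45995524×0.467742 + 0.43648952×0.139129 = 0.275869
  M+4: 0.45995524×0.393129 + 0.43648952×0.467742 + 0.10355524×0.139129 = 0.399394
  M+6: 0.43648952×0.393129 + 0.10355524×0.467742 = 0.220034
  M+8: 0.10355524×0.393129 = 0.040711
Scale to base peak (0.399394) = 100: 16.02 : 69.07 : 100.00 : 55.09 : 10.19

16.02 : 69.07 : 100.00 : 55.09 : 10.19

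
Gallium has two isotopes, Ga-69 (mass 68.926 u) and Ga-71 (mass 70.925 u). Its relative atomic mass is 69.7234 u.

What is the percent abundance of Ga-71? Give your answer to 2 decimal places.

39.89%

With x = fraction of Ga-69 (so Ga-71 is 1 − x):
68.926·x + 70.925·(1 − x) = 69.7234
(68.926 − 70.925)·x = 69.7234 − 70.925
x = -1.2016 / -1.999 = 0.60110 → 60.11% Ga-69, 39.89% Ga-71.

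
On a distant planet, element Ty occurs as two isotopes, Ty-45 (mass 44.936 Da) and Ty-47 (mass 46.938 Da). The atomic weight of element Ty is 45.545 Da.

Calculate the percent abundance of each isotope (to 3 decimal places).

Ty-45: 69.580%, Ty-47: 30.420%

With x = fraction of Ty-45 (so Ty-47 is 1 − x):
44.936·x + 46.938·(1 − x) = 45.545
(44.936 − 46.938)·x = 45.545 − 46.938
x = -1.393 / -2.002 = 0.69580 → 69.580% Ty-45, 30.420% Ty-47.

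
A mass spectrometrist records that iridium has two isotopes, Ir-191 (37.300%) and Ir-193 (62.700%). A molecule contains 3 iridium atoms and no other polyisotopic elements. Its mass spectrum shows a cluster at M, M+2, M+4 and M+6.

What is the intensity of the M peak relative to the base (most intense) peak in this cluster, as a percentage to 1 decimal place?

11.8%

Binomial terms of (0.37300 + 0.62700)^3: M 0.0519, M+2 0.2617, M+4 0.4399, M+6 0.2465 → M+4 is the base peak.
P(M+4) = C(3,2) × 0.37300^1 × 0.62700^2 = 3 × 0.3730 × 0.393129 = 0.439911 (base)
P(M) = C(3,0) × 0.37300^3 × 0.62700^0 = 1 × 0.05189512 × 1.0000 = 0.051895
Relative intensity = 0.051895 / 0.439911 × 100 = 11.8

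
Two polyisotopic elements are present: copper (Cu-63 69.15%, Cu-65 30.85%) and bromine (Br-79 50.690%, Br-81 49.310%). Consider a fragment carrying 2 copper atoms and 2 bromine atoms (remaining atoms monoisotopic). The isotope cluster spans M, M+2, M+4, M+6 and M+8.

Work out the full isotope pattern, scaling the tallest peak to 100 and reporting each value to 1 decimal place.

34.7 : 98.5 : 100.0 : 42.7 : 6.5

Copper pattern (n=2): 0.47817225 : 0.4266555 : 0.09517225
Bromine pattern (n=2): 0.25694761 : 0.49990478 : 0.24314761
Convolve the two distributions (both contribute in 2-u steps):
  M: 0.47817225×0.25694761 = 0.122865
  M+2: 0.47817225×0.49990478 + 0.4266555×0.25694761 = 0.348669
  M+4: 0.47817225×0.24314761 + 0.4266555×0.49990478 + 0.09517225×0.25694761 = 0.354008
  M+6: 0.4266555×0.24314761 + 0.09517225×0.49990478 = 0.151317
  M+8: 0.09517225×0.24314761 = 0.023141
Scale to base peak (0.354008) = 100: 34.7 : 98.5 : 100.0 : 42.7 : 6.5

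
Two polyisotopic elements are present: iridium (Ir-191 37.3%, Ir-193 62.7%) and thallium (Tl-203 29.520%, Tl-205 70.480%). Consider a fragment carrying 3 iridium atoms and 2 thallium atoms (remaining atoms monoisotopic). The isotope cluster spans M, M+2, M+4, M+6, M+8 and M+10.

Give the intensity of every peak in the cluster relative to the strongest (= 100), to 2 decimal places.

1.35 : 13.27 : 51.72 : 100.00 : 95.98 : 36.60

Iridium pattern (n=3): 0.05189512 : 0.26170165 : 0.43991135 : 0.24649188
Thallium pattern (n=2): 0.08714304 : 0.41611392 : 0.49674304
Convolve the two distributions (both contribute in 2-u steps):
  M: 0.05189512×0.08714304 = 0.004522
  M+2: 0.05189512×0.41611392 + 0.26170165×0.08714304 = 0.044400
  M+4: 0.05189512×0.49674304 + 0.26170165×0.41611392 + 0.43991135×0.08714304 = 0.173011
  M+6: 0.26170165×0.49674304 + 0.43991135×0.41611392 + 0.24649188×0.08714304 = 0.334532
  M+8: 0.43991135×0.49674304 + 0.24649188×0.41611392 = 0.321092
  M+10: 0.24649188×0.49674304 = 0.122443
Scale to base peak (0.334532) = 100: 1.35 : 13.27 : 51.72 : 100.00 : 95.98 : 36.60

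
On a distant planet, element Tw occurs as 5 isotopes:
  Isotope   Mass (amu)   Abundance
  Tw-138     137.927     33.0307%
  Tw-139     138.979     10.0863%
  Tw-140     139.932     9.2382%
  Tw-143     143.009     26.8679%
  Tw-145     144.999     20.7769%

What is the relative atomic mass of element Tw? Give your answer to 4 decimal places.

The abundance-weighted mean is 0.330307 × 137.927 + 0.100863 × 138.979 + 0.092382 × 139.932 + 0.268679 × 143.009 + 0.207769 × 144.999
= 45.55825 + 14.01784 + 12.92720 + 38.42352 + 30.12630 = 141.05311 amu

141.0531 amu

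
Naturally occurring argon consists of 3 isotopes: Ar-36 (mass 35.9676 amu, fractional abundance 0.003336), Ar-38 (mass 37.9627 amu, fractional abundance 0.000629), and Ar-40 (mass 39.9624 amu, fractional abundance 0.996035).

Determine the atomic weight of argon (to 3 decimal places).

39.948 amu

Weight each isotope mass by its fractional abundance: 0.003336 × 35.9676 + 0.000629 × 37.9627 + 0.996035 × 39.9624
= 0.11999 + 0.02388 + 39.80395 = 39.94782 amu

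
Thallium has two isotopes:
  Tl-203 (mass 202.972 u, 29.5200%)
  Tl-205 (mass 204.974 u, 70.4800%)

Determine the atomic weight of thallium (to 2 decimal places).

204.38 u

Weight each isotope mass by its fractional abundance: 0.295200 × 202.972 + 0.704800 × 204.974
= 59.9173 + 144.4657 = 204.3830 u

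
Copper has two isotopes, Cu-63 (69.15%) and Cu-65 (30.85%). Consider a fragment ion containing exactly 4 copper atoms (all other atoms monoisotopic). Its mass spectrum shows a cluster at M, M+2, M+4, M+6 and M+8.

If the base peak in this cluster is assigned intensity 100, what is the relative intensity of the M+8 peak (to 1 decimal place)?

Binomial terms of (0.6915 + 0.3085)^4: M 0.2286, M+2 0.4080, M+4 0.2731, M+6 0.0812, M+8 0.0091 → M+2 is the base peak.
P(M+2) = C(4,1) × 0.6915^3 × 0.3085^1 = 4 × 0.33065611 × 0.3085 = 0.408030 (base)
P(M+8) = C(4,4) × 0.6915^0 × 0.3085^4 = 1 × 1.0000 × 0.00905776 = 0.009058
Relative intensity = 0.009058 / 0.408030 × 100 = 2.2

2.2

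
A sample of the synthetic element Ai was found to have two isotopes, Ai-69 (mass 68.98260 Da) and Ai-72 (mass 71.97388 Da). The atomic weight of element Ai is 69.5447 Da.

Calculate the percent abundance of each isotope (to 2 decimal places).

Ai-69: 81.21%, Ai-72: 18.79%

Let x be the fractional abundance of Ai-69; then Ai-72 has abundance 1 − x.
68.98260·x + 71.97388·(1 − x) = 69.5447
(68.98260 − 71.97388)·x = 69.5447 − 71.97388
x = -2.42918 / -2.99128 = 0.81209 → 81.21% Ai-69, 18.79% Ai-72.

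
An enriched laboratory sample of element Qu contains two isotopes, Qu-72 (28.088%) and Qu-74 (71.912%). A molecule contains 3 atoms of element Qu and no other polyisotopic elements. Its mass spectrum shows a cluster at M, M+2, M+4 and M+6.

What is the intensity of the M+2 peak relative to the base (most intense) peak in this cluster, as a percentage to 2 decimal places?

Term probabilities: M 0.0222, M+2 0.1702, M+4 0.4358, M+6 0.3719. Base peak = M+4.
P(M+4) = C(3,2) × 0.28088^1 × 0.71912^2 = 3 × 0.28088 × 0.51713357 = 0.435757 (base)
P(M+2) = C(3,1) × 0.28088^2 × 0.71912^1 = 3 × 0.07889357 × 0.71912 = 0.170202
Relative intensity = 0.170202 / 0.435757 × 100 = 39.06

39.06%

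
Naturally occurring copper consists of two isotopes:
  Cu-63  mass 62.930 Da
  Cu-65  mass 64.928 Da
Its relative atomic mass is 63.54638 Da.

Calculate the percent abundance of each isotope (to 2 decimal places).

Cu-63: 69.15%, Cu-65: 30.85%

Writing the weighted mean with unknown fraction x of Cu-63:
62.930·x + 64.928·(1 − x) = 63.54638
(62.930 − 64.928)·x = 63.54638 − 64.928
x = -1.38162 / -1.998 = 0.69150 → 69.15% Cu-63, 30.85% Cu-65.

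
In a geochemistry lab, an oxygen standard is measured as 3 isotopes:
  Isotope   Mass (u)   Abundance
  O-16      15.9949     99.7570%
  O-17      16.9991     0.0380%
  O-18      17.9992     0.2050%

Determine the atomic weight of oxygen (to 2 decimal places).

16.00 u

Weight each isotope mass by its fractional abundance: 0.997570 × 15.9949 + 0.000380 × 16.9991 + 0.002050 × 17.9992
= 15.95603 + 0.00646 + 0.03690 = 15.99939 u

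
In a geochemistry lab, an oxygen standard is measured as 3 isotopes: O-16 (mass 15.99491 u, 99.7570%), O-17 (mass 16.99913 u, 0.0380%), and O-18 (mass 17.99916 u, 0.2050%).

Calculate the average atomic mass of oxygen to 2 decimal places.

16.00 u

The abundance-weighted mean is 0.997570 × 15.99491 + 0.000380 × 16.99913 + 0.002050 × 17.99916
= 15.956042 + 0.006460 + 0.036898 = 15.999400 u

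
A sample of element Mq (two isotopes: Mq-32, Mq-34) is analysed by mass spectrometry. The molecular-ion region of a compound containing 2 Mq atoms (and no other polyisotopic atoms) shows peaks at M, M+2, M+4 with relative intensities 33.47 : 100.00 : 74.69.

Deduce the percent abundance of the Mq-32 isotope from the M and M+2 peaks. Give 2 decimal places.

40.10%

If p is the fraction of Mq that is Mq-32, then I(M+2)/I(M) = [C(2,1)·p^1·(1−p)] / p^2 = 2·(1−p)/p = 100.00/33.47 = 2.9878
(1−p)/p = 2.9878/2 = 1.4939  ⇒  p = 1/(1 + 1.4939) = 0.4010
Mq-32: 40.10%, Mq-34: 59.90%.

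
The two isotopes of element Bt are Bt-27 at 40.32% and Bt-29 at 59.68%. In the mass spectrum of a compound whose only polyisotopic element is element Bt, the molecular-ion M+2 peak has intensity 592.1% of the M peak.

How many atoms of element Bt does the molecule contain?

The M+2/M ratio from n Bt atoms is n · q/p = n · 0.5968/0.4032.
n = 5.921 × 0.4032/0.5968 = 4.00 ≈ 4

4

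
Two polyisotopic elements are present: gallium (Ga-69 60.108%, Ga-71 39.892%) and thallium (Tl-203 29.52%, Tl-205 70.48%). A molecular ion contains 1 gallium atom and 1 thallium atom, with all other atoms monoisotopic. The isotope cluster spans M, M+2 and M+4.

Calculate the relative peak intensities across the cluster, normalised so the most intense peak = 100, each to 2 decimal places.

32.77 : 100.00 : 51.93

Gallium pattern (n=1): 0.60108 : 0.39892
Thallium pattern (n=1): 0.2952 : 0.7048
Convolve the two distributions (both contribute in 2-u steps):
  M: 0.60108×0.2952 = 0.177439
  M+2: 0.60108×0.7048 + 0.39892×0.2952 = 0.541402
  M+4: 0.39892×0.7048 = 0.281159
Scale to base peak (0.541402) = 100: 32.77 : 100.00 : 51.93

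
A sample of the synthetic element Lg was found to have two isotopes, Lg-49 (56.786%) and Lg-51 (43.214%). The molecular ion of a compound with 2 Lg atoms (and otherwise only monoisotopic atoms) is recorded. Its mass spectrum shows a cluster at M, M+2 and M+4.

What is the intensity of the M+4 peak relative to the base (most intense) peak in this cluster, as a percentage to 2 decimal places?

Binomial terms of (0.56786 + 0.43214)^2: M 0.3225, M+2 0.4908, M+4 0.1867 → M+2 is the base peak.
P(M+2) = C(2,1) × 0.56786^1 × 0.43214^1 = 2 × 0.56786 × 0.43214 = 0.490790 (base)
P(M+4) = C(2,2) × 0.56786^0 × 0.43214^2 = 1 × 1.0000 × 0.18674498 = 0.186745
Relative intensity = 0.186745 / 0.490790 × 100 = 38.05

38.05%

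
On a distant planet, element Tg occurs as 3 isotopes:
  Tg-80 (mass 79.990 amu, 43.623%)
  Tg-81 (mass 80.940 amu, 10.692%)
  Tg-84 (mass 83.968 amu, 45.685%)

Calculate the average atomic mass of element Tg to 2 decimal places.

81.91 amu

Ar = Σ fᵢ·mᵢ = 0.43623 × 79.990 + 0.10692 × 80.940 + 0.45685 × 83.968
= 34.8940 + 8.6541 + 38.3608 = 81.9089 amu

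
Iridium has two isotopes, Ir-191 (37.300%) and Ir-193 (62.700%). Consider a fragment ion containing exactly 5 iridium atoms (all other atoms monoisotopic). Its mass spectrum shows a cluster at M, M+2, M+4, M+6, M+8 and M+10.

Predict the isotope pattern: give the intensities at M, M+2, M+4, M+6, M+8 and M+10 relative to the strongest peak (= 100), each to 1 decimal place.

Each Ir atom is independently Ir-191 (p = 0.37300) or Ir-193 (q = 0.62700); the cluster is the binomial expansion (p + q)^5.
P(M) = 0.37300^5 = 0.007220
P(M+2) = 5 × 0.37300^4 × 0.62700^1 = 0.060684
P(M+4) = 10 × 0.37300^3 × 0.62700^2 = 0.204015
P(M+6) = 10 × 0.37300^2 × 0.62700^3 = 0.342942
P(M+8) = 5 × 0.37300^1 × 0.62700^4 = 0.288237
P(M+10) = 0.62700^5 = 0.096903
The M+6 peak is largest (0.342942); scaling to 100 gives 2.1 : 17.7 : 59.5 : 100.0 : 84.0 : 28.3.

2.1 : 17.7 : 59.5 : 100.0 : 84.0 : 28.3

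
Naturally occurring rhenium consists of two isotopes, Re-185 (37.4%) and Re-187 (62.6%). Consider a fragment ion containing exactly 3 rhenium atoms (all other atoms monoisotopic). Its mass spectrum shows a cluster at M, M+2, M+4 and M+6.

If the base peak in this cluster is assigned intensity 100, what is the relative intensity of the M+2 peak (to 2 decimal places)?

(0.374 + 0.626)^3 gives M 0.0523, M+2 0.2627, M+4 0.4397, M+6 0.2453; the largest is M+4.
P(M+4) = C(3,2) × 0.374^1 × 0.626^2 = 3 × 0.3740 × 0.391876 = 0.439685 (base)
P(M+2) = C(3,1) × 0.374^2 × 0.626^1 = 3 × 0.139876 × 0.6260 = 0.262687
Relative intensity = 0.262687 / 0.439685 × 100 = 59.74

59.74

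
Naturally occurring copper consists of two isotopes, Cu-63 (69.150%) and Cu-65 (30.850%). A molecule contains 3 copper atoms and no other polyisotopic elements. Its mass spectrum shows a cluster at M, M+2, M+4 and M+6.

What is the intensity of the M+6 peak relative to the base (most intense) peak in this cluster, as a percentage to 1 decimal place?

6.6%

Term probabilities: M 0.3307, M+2 0.4425, M+4 0.1974, M+6 0.0294. Base peak = M+2.
P(M+2) = C(3,1) × 0.69150^2 × 0.30850^1 = 3 × 0.47817225 × 0.3085 = 0.442548 (base)
P(M+6) = C(3,3) × 0.69150^0 × 0.30850^3 = 1 × 1.0000 × 0.02936064 = 0.029361
Relative intensity = 0.029361 / 0.442548 × 100 = 6.6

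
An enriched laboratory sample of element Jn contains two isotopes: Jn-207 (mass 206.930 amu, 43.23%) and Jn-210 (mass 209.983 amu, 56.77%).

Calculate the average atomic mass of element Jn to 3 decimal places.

Average mass = Σ (abundance × isotope mass) = 0.4323 × 206.930 + 0.5677 × 209.983
= 89.4558 + 119.2073 = 208.6631 amu

208.663 amu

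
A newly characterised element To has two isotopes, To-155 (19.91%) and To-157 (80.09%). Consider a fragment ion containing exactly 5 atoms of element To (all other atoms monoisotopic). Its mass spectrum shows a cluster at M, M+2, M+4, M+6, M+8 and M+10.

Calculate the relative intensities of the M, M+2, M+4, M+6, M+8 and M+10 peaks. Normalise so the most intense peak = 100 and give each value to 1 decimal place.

0.1 : 1.5 : 12.4 : 49.7 : 100.0 : 80.5

Each To atom is independently To-155 (p = 0.1991) or To-157 (q = 0.8009); the cluster is the binomial expansion (p + q)^5.
P(M) = 0.1991^5 = 0.000313
P(M+2) = 5 × 0.1991^4 × 0.8009^1 = 0.006293
P(M+4) = 10 × 0.1991^3 × 0.8009^2 = 0.050626
P(M+6) = 10 × 0.1991^2 × 0.8009^3 = 0.203647
P(M+8) = 5 × 0.1991^1 × 0.8009^4 = 0.409595
P(M+10) = 0.8009^5 = 0.329527
The M+8 peak is largest (0.409595); scaling to 100 gives 0.1 : 1.5 : 12.4 : 49.7 : 100.0 : 80.5.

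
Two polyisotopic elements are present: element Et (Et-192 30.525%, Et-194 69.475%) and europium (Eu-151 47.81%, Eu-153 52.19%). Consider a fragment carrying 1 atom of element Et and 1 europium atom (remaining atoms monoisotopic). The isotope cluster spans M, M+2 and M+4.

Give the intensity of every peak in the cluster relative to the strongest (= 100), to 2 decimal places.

29.69 : 100.00 : 73.78

Element Et pattern (n=1): 0.30525 : 0.69475
Europium pattern (n=1): 0.4781 : 0.5219
Convolve the two distributions (both contribute in 2-u steps):
  M: 0.30525×0.4781 = 0.145940
  M+2: 0.30525×0.5219 + 0.69475×0.4781 = 0.491470
  M+4: 0.69475×0.5219 = 0.362590
Scale to base peak (0.491470) = 100: 29.69 : 100.00 : 73.78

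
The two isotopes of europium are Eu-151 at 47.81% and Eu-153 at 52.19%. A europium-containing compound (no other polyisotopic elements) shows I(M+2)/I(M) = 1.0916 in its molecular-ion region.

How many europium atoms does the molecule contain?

The M+2/M ratio from n Eu atoms is n · q/p = n · 0.5219/0.4781.
n = 1.0916 × 0.4781/0.5219 = 1.00 ≈ 1

1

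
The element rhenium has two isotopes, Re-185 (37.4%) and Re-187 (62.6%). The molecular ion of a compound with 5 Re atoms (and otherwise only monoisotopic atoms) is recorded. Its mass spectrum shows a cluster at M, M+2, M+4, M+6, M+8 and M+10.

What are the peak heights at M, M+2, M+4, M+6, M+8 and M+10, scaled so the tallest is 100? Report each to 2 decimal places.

2.13 : 17.85 : 59.74 : 100.00 : 83.69 : 28.02

Each Re atom is independently Re-185 (p = 0.374) or Re-187 (q = 0.626); the cluster is the binomial expansion (p + q)^5.
P(M) = 0.374^5 = 0.007317
P(M+2) = 5 × 0.374^4 × 0.626^1 = 0.061239
P(M+4) = 10 × 0.374^3 × 0.626^2 = 0.205005
P(M+6) = 10 × 0.374^2 × 0.626^3 = 0.343136
P(M+8) = 5 × 0.374^1 × 0.626^4 = 0.287170
P(M+10) = 0.626^5 = 0.096133
The M+6 peak is largest (0.343136); scaling to 100 gives 2.13 : 17.85 : 59.74 : 100.00 : 83.69 : 28.02.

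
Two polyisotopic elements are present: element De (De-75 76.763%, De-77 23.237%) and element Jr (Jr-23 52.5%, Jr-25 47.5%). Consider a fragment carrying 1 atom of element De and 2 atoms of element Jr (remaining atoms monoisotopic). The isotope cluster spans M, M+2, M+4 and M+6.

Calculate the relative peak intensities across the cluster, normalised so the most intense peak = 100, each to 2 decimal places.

47.34 : 100.00 : 64.69 : 11.73

Element De pattern (n=1): 0.76763 : 0.23237
Element Jr pattern (n=2): 0.275625 : 0.49875 : 0.225625
Convolve the two distributions (both contribute in 2-u steps):
  M: 0.76763×0.275625 = 0.211578
  M+2: 0.76763×0.49875 + 0.23237×0.275625 = 0.446902
  M+4: 0.76763×0.225625 + 0.23237×0.49875 = 0.289091
  M+6: 0.23237×0.225625 = 0.052428
Scale to base peak (0.446902) = 100: 47.34 : 100.00 : 64.69 : 11.73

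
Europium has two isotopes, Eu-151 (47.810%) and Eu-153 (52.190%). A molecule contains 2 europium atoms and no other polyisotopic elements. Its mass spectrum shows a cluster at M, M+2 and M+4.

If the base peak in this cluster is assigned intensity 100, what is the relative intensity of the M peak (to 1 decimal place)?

45.8

Binomial terms of (0.47810 + 0.52190)^2: M 0.2286, M+2 0.4990, M+4 0.2724 → M+2 is the base peak.
P(M+2) = C(2,1) × 0.47810^1 × 0.52190^1 = 2 × 0.4781 × 0.5219 = 0.499041 (base)
P(M) = C(2,0) × 0.47810^2 × 0.52190^0 = 1 × 0.22857961 × 1.0000 = 0.228580
Relative intensity = 0.228580 / 0.499041 × 100 = 45.8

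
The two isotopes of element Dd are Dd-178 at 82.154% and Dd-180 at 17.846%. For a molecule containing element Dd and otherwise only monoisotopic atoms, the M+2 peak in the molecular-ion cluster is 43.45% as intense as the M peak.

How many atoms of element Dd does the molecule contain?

The M+2/M ratio from n Dd atoms is n · q/p = n · 0.17846/0.82154.
n = 0.4345 × 0.82154/0.17846 = 2.00 ≈ 2

2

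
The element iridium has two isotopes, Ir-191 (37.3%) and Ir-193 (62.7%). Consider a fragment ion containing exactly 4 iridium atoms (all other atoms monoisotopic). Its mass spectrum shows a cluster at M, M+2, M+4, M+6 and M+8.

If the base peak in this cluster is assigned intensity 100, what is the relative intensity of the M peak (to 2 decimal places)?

(0.373 + 0.627)^4 gives M 0.0194, M+2 0.1302, M+4 0.3282, M+6 0.3678, M+8 0.1546; the largest is M+6.
P(M+6) = C(4,3) × 0.373^1 × 0.627^3 = 4 × 0.3730 × 0.24649188 = 0.367766 (base)
P(M) = C(4,0) × 0.373^4 × 0.627^0 = 1 × 0.01935688 × 1.0000 = 0.019357
Relative intensity = 0.019357 / 0.367766 × 100 = 5.26

5.26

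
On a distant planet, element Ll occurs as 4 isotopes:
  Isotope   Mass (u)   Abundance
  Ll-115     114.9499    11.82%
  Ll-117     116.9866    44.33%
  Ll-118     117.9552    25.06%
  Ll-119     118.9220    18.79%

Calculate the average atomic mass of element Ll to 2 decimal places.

Ar = Σ fᵢ·mᵢ = 0.1182 × 114.9499 + 0.4433 × 116.9866 + 0.2506 × 117.9552 + 0.1879 × 118.9220
= 13.58708 + 51.86016 + 29.55957 + 22.34544 = 117.35225 u

117.35 u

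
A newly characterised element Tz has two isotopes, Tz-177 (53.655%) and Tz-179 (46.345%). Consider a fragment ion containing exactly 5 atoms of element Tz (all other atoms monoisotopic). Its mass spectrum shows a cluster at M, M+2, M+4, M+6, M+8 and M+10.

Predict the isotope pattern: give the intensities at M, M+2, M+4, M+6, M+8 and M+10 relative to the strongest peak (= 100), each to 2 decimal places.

13.40 : 57.89 : 100.00 : 86.38 : 37.30 : 6.44

Expanding (0.53655 + 0.46345)^5:
P(M) = 0.53655^5 = 0.044468
P(M+2) = 5 × 0.53655^4 × 0.46345^1 = 0.192050
P(M+4) = 10 × 0.53655^3 × 0.46345^2 = 0.331769
P(M+6) = 10 × 0.53655^2 × 0.46345^3 = 0.286569
P(M+8) = 5 × 0.53655^1 × 0.46345^4 = 0.123763
P(M+10) = 0.46345^5 = 0.021380
The M+4 peak is largest (0.331769); scaling to 100 gives 13.40 : 57.89 : 100.00 : 86.38 : 37.30 : 6.44.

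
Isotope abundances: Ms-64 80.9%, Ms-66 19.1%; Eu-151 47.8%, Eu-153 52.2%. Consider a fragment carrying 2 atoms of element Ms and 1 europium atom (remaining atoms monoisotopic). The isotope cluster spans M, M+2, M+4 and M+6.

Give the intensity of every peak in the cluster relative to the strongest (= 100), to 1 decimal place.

63.9 : 100.0 : 36.5 : 3.9

Element Ms pattern (n=2): 0.654481 : 0.309038 : 0.036481
Europium pattern (n=1): 0.4780 : 0.5220
Convolve the two distributions (both contribute in 2-u steps):
  M: 0.654481×0.4780 = 0.312842
  M+2: 0.654481×0.5220 + 0.309038×0.4780 = 0.489359
  M+4: 0.309038×0.5220 + 0.036481×0.4780 = 0.178756
  M+6: 0.036481×0.5220 = 0.019043
Scale to base peak (0.489359) = 100: 63.9 : 100.0 : 36.5 : 3.9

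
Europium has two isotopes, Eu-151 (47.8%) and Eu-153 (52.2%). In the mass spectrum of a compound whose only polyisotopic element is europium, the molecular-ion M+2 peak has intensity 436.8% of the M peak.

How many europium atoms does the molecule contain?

For n independent Eu atoms, I(M+2)/I(M) = n · (abundance Eu-153) / (abundance Eu-151) = n · 0.522/0.478.
n = 4.368 × 0.478/0.522 = 4.00 ≈ 4

4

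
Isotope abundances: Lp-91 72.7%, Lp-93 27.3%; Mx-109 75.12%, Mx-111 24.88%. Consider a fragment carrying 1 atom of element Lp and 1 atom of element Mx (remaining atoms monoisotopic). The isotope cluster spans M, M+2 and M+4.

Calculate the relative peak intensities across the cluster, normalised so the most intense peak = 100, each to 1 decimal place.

Element Lp pattern (n=1): 0.7270 : 0.2730
Element Mx pattern (n=1): 0.7512 : 0.2488
Convolve the two distributions (both contribute in 2-u steps):
  M: 0.7270×0.7512 = 0.546122
  M+2: 0.7270×0.2488 + 0.2730×0.7512 = 0.385955
  M+4: 0.2730×0.2488 = 0.067922
Scale to base peak (0.546122) = 100: 100.0 : 70.7 : 12.4

100.0 : 70.7 : 12.4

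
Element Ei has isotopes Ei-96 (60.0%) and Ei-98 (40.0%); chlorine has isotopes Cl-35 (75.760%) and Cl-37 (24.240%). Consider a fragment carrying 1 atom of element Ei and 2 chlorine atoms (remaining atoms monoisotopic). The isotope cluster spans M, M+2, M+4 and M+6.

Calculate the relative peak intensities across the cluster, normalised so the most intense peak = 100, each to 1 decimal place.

76.5 : 100.0 : 40.5 : 5.2

Element Ei pattern (n=1): 0.6000 : 0.4000
Chlorine pattern (n=2): 0.57395776 : 0.36728448 : 0.05875776
Convolve the two distributions (both contribute in 2-u steps):
  M: 0.6000×0.57395776 = 0.344375
  M+2: 0.6000×0.36728448 + 0.4000×0.57395776 = 0.449954
  M+4: 0.6000×0.05875776 + 0.4000×0.36728448 = 0.182168
  M+6: 0.4000×0.05875776 = 0.023503
Scale to base peak (0.449954) = 100: 76.5 : 100.0 : 40.5 : 5.2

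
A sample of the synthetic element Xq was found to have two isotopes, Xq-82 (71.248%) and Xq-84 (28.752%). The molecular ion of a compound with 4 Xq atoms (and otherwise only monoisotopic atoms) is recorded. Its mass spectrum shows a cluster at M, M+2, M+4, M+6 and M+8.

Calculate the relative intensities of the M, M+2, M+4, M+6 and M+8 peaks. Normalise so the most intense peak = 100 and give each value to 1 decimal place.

The 4 Xq atoms are independent, so intensities follow the terms of (0.71248 + 0.28752)^4.
P(M) = 0.71248^4 = 0.257686
P(M+2) = 4 × 0.71248^3 × 0.28752^1 = 0.415955
P(M+4) = 6 × 0.71248^2 × 0.28752^2 = 0.251787
P(M+6) = 4 × 0.71248^1 × 0.28752^3 = 0.067739
P(M+8) = 0.28752^4 = 0.006834
The M+2 peak is largest (0.415955); scaling to 100 gives 62.0 : 100.0 : 60.5 : 16.3 : 1.6.

62.0 : 100.0 : 60.5 : 16.3 : 1.6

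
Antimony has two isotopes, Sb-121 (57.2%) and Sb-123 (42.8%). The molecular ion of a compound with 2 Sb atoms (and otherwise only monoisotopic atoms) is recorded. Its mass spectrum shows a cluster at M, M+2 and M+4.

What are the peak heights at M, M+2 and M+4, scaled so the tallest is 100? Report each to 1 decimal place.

The 2 Sb atoms are independent, so intensities follow the terms of (0.572 + 0.428)^2.
P(M) = 0.572^2 = 0.327184
P(M+2) = 2 × 0.572^1 × 0.428^1 = 0.489632
P(M+4) = 0.428^2 = 0.183184
The M+2 peak is largest (0.489632); scaling to 100 gives 66.8 : 100.0 : 37.4.

66.8 : 100.0 : 37.4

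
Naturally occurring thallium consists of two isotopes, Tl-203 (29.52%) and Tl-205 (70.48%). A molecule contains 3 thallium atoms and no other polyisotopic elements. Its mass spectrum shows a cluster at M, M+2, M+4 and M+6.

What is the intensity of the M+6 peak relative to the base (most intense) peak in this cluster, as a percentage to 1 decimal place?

79.6%

Binomial terms of (0.2952 + 0.7048)^3: M 0.0257, M+2 0.1843, M+4 0.4399, M+6 0.3501 → M+4 is the base peak.
P(M+4) = C(3,2) × 0.2952^1 × 0.7048^2 = 3 × 0.2952 × 0.49674304 = 0.439916 (base)
P(M+6) = C(3,3) × 0.2952^0 × 0.7048^3 = 1 × 1.0000 × 0.35010449 = 0.350104
Relative intensity = 0.350104 / 0.439916 × 100 = 79.6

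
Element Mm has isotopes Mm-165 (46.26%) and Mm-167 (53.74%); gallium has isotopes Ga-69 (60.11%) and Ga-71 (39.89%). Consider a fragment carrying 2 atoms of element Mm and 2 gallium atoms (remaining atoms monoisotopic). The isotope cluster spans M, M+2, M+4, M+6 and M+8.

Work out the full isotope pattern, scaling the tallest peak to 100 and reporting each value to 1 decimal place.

Element Mm pattern (n=2): 0.21399876 : 0.49720248 : 0.28879876
Gallium pattern (n=2): 0.36132121 : 0.47955758 : 0.15912121
Convolve the two distributions (both contribute in 2-u steps):
  M: 0.21399876×0.36132121 = 0.077322
  M+2: 0.21399876×0.47955758 + 0.49720248×0.36132121 = 0.282275
  M+4: 0.21399876×0.15912121 + 0.49720248×0.47955758 + 0.28879876×0.36132121 = 0.376838
  M+6: 0.49720248×0.15912121 + 0.28879876×0.47955758 = 0.217611
  M+8: 0.28879876×0.15912121 = 0.045954
Scale to base peak (0.376838) = 100: 20.5 : 74.9 : 100.0 : 57.7 : 12.2

20.5 : 74.9 : 100.0 : 57.7 : 12.2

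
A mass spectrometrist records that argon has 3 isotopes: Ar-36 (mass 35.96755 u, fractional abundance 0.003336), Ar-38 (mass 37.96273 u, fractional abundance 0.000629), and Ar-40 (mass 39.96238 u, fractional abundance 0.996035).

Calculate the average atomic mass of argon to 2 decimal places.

39.95 u

Ar = Σ fᵢ·mᵢ = 0.003336 × 35.96755 + 0.000629 × 37.96273 + 0.996035 × 39.96238
= 0.119988 + 0.023879 + 39.803929 = 39.947796 u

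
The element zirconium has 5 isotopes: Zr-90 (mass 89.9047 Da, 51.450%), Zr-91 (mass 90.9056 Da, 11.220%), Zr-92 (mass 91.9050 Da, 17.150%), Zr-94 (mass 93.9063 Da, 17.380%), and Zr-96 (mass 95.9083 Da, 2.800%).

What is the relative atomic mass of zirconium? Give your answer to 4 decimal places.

91.2236 Da

Ar = Σ fᵢ·mᵢ = 0.51450 × 89.9047 + 0.11220 × 90.9056 + 0.17150 × 91.9050 + 0.17380 × 93.9063 + 0.02800 × 95.9083
= 46.25597 + 10.19961 + 15.76171 + 16.32091 + 2.68543 = 91.22363 Da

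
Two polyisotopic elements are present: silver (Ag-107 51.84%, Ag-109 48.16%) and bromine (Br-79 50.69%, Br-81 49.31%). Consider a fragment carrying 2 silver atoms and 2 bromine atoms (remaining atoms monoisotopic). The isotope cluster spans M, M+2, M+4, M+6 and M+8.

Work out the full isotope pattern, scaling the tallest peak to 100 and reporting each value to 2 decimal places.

18.44 : 70.12 : 100.00 : 63.37 : 15.06

Silver pattern (n=2): 0.26873856 : 0.49932288 : 0.23193856
Bromine pattern (n=2): 0.25694761 : 0.49990478 : 0.24314761
Convolve the two distributions (both contribute in 2-u steps):
  M: 0.26873856×0.25694761 = 0.069052
  M+2: 0.26873856×0.49990478 + 0.49932288×0.25694761 = 0.262644
  M+4: 0.26873856×0.24314761 + 0.49932288×0.49990478 + 0.23193856×0.25694761 = 0.374553
  M+6: 0.49932288×0.24314761 + 0.23193856×0.49990478 = 0.237356
  M+8: 0.23193856×0.24314761 = 0.056395
Scale to base peak (0.374553) = 100: 18.44 : 70.12 : 100.00 : 63.37 : 15.06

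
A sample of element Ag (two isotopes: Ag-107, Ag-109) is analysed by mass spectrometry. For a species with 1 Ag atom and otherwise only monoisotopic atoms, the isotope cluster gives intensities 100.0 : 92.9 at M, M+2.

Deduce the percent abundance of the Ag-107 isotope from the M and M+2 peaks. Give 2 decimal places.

51.84%

Let p = fractional abundance of Ag-107. I(M+2)/I(M) = [C(1,1)·p^0·(1−p)] / p^1 = 1·(1−p)/p = 92.9/100.0 = 0.9290
(1−p)/p = 0.9290/1 = 0.9290  ⇒  p = 1/(1 + 0.9290) = 0.5184
Ag-107: 51.84%, Ag-109: 48.16%.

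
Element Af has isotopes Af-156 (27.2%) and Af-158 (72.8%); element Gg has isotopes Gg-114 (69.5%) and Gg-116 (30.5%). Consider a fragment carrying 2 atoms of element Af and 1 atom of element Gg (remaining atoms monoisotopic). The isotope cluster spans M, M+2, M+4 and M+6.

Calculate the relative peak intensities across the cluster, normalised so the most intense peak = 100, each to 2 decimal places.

Element Af pattern (n=2): 0.073984 : 0.396032 : 0.529984
Element Gg pattern (n=1): 0.6950 : 0.3050
Convolve the two distributions (both contribute in 2-u steps):
  M: 0.073984×0.6950 = 0.051419
  M+2: 0.073984×0.3050 + 0.396032×0.6950 = 0.297807
  M+4: 0.396032×0.3050 + 0.529984×0.6950 = 0.489129
  M+6: 0.529984×0.3050 = 0.161645
Scale to base peak (0.489129) = 100: 10.51 : 60.89 : 100.00 : 33.05

10.51 : 60.89 : 100.00 : 33.05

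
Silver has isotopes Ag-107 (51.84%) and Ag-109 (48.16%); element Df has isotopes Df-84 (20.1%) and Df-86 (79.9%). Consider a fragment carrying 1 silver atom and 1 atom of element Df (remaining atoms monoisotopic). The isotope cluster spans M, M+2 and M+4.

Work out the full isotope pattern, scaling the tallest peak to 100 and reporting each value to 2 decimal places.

20.39 : 100.00 : 75.30

Silver pattern (n=1): 0.5184 : 0.4816
Element Df pattern (n=1): 0.2010 : 0.7990
Convolve the two distributions (both contribute in 2-u steps):
  M: 0.5184×0.2010 = 0.104198
  M+2: 0.5184×0.7990 + 0.4816×0.2010 = 0.511003
  M+4: 0.4816×0.7990 = 0.384798
Scale to base peak (0.511003) = 100: 20.39 : 100.00 : 75.30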